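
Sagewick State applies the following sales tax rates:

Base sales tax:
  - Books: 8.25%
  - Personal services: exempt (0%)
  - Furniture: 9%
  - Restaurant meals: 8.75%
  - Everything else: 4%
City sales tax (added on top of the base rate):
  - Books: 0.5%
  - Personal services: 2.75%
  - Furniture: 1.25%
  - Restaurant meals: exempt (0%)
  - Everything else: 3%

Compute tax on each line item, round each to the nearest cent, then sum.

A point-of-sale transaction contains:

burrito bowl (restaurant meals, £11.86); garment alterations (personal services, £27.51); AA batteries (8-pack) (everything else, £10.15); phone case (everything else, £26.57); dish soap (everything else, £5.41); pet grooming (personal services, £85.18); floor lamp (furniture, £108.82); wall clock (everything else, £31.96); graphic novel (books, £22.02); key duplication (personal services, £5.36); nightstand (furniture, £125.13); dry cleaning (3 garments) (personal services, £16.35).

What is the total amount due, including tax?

£512.16

Burrito bowl £11.86: restaurant meals → 8.75% + 0% city = 8.75% → £1.04
Garment alterations £27.51: personal services → 0% + 2.75% city = 2.75% → £0.76
AA batteries (8-pack) £10.15: everything else → 4% + 3% city = 7% → £0.71
Phone case £26.57: everything else → 4% + 3% city = 7% → £1.86
Dish soap £5.41: everything else → 4% + 3% city = 7% → £0.38
Pet grooming £85.18: personal services → 0% + 2.75% city = 2.75% → £2.34
Floor lamp £108.82: furniture → 9% + 1.25% city = 10.25% → £11.15
Wall clock £31.96: everything else → 4% + 3% city = 7% → £2.24
Graphic novel £22.02: books → 8.25% + 0.5% city = 8.75% → £1.93
Key duplication £5.36: personal services → 0% + 2.75% city = 2.75% → £0.15
Nightstand £125.13: furniture → 9% + 1.25% city = 10.25% → £12.83
Dry cleaning (3 garments) £16.35: personal services → 0% + 2.75% city = 2.75% → £0.45
Subtotal = £476.32; tax = £35.84; total due = £512.16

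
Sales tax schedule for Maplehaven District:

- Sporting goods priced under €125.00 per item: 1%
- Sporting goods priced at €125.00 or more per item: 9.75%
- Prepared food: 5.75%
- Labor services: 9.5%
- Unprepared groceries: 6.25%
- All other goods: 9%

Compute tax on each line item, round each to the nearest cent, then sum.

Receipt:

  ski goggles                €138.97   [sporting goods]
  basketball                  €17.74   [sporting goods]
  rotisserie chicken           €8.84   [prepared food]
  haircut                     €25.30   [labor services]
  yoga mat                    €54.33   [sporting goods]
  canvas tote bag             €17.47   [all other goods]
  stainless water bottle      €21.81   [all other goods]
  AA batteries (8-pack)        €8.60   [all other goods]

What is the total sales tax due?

Ski goggles €138.97: sporting goods, €125.00 or more → 9.75% → €13.55
Basketball €17.74: sporting goods, under €125.00 → 1% → €0.18
Rotisserie chicken €8.84: prepared food → 5.75% → €0.51
Haircut €25.30: labor services → 9.5% → €2.40
Yoga mat €54.33: sporting goods, under €125.00 → 1% → €0.54
Canvas tote bag €17.47: all other goods → 9% → €1.57
Stainless water bottle €21.81: all other goods → 9% → €1.96
AA batteries (8-pack) €8.60: all other goods → 9% → €0.77
Total tax = €13.55 + €0.18 + €0.51 + €2.40 + €0.54 + €1.57 + €1.96 + €0.77 = €21.48

€21.48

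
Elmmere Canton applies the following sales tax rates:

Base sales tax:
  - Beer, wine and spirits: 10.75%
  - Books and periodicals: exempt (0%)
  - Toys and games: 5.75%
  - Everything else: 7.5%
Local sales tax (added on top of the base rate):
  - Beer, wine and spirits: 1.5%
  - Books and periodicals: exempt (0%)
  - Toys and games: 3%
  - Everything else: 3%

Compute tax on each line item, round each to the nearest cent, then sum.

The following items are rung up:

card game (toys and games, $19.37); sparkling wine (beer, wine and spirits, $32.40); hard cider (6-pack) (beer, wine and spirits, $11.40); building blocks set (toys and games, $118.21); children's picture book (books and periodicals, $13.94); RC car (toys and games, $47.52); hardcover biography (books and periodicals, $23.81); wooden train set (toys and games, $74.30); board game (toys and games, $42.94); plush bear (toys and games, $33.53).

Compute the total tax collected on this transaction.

$34.75

Card game $19.37: toys and games → 5.75% + 3% local = 8.75% → $1.69
Sparkling wine $32.40: beer, wine and spirits → 10.75% + 1.5% local = 12.25% → $3.97
Hard cider (6-pack) $11.40: beer, wine and spirits → 10.75% + 1.5% local = 12.25% → $1.40
Building blocks set $118.21: toys and games → 5.75% + 3% local = 8.75% → $10.34
Children's picture book $13.94: books and periodicals → 0% + 0% local = 0% → $0.00
RC car $47.52: toys and games → 5.75% + 3% local = 8.75% → $4.16
Hardcover biography $23.81: books and periodicals → 0% + 0% local = 0% → $0.00
Wooden train set $74.30: toys and games → 5.75% + 3% local = 8.75% → $6.50
Board game $42.94: toys and games → 5.75% + 3% local = 8.75% → $3.76
Plush bear $33.53: toys and games → 5.75% + 3% local = 8.75% → $2.93
Total tax = $1.69 + $3.97 + $1.40 + $10.34 + $4.16 + $6.50 + $3.76 + $2.93 = $34.75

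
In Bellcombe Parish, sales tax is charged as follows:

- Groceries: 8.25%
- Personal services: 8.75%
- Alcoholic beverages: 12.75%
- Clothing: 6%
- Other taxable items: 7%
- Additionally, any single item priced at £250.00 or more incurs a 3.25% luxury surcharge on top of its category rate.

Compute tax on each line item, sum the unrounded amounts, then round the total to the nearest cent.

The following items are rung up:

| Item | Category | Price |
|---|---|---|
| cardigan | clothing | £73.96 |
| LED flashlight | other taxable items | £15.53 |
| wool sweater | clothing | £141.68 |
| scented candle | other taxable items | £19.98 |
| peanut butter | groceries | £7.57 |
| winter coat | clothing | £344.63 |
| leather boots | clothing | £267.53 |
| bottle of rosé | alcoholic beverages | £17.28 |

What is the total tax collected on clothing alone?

£69.56

Cardigan £73.96: clothing → 6% → £4.4376
Wool sweater £141.68: clothing → 6% → £8.5008
Winter coat £344.63: clothing → 6% + 3.25% surcharge = 9.25% → £31.878275
Leather boots £267.53: clothing → 6% + 3.25% surcharge = 9.25% → £24.746525
Tax on clothing: unrounded sum = £69.5632 → £69.56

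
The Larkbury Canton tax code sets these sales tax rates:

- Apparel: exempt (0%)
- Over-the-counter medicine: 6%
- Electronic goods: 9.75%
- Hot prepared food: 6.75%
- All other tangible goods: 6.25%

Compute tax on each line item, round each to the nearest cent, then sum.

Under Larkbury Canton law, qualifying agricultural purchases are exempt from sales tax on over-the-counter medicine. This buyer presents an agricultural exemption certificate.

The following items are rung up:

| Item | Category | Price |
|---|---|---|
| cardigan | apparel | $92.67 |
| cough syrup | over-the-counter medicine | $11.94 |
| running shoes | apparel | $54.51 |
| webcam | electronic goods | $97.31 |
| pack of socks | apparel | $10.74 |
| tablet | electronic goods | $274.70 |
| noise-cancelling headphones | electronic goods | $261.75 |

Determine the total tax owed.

Cardigan $92.67: apparel → 0% → $0.00
Cough syrup $11.94: over-the-counter medicine, buyer-exempt → 0% → $0.00
Running shoes $54.51: apparel → 0% → $0.00
Webcam $97.31: electronic goods → 9.75% → $9.49
Pack of socks $10.74: apparel → 0% → $0.00
Tablet $274.70: electronic goods → 9.75% → $26.78
Noise-cancelling headphones $261.75: electronic goods → 9.75% → $25.52
Total tax = $9.49 + $26.78 + $25.52 = $61.79

$61.79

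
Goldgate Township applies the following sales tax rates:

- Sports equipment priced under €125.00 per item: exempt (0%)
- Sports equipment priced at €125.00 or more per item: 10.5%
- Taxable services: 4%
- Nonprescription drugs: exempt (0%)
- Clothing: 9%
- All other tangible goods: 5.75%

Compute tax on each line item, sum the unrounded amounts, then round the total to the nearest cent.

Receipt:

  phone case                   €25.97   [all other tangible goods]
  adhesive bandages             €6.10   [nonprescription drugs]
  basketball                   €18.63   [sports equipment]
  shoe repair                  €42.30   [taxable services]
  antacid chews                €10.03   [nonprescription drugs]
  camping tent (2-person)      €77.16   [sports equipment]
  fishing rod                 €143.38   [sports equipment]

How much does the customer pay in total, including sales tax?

Phone case €25.97: all other tangible goods → 5.75% → €1.493275
Adhesive bandages €6.10: nonprescription drugs → 0% → €0.00
Basketball €18.63: sports equipment, under €125.00 → 0% → €0.00
Shoe repair €42.30: taxable services → 4% → €1.692
Antacid chews €10.03: nonprescription drugs → 0% → €0.00
Camping tent (2-person) €77.16: sports equipment, under €125.00 → 0% → €0.00
Fishing rod €143.38: sports equipment, €125.00 or more → 10.5% → €15.0549
Subtotal = €323.57; unrounded tax = €18.240175 → €18.24; total due = €341.81

€341.81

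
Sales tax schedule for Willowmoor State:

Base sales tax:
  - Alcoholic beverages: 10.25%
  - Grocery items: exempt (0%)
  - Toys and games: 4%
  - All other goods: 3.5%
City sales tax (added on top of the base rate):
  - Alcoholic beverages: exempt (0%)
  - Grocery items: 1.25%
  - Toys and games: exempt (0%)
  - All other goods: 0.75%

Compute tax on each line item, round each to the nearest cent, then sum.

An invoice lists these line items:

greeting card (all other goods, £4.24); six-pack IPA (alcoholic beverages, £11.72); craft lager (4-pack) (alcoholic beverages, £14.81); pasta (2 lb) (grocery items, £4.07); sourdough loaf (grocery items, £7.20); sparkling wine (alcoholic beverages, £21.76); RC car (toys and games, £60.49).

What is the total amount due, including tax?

£131.98

Greeting card £4.24: all other goods → 3.5% + 0.75% city = 4.25% → £0.18
Six-pack IPA £11.72: alcoholic beverages → 10.25% + 0% city = 10.25% → £1.20
Craft lager (4-pack) £14.81: alcoholic beverages → 10.25% + 0% city = 10.25% → £1.52
Pasta (2 lb) £4.07: grocery items → 0% + 1.25% city = 1.25% → £0.05
Sourdough loaf £7.20: grocery items → 0% + 1.25% city = 1.25% → £0.09
Sparkling wine £21.76: alcoholic beverages → 10.25% + 0% city = 10.25% → £2.23
RC car £60.49: toys and games → 4% + 0% city = 4% → £2.42
Subtotal = £124.29; tax = £7.69; total due = £131.98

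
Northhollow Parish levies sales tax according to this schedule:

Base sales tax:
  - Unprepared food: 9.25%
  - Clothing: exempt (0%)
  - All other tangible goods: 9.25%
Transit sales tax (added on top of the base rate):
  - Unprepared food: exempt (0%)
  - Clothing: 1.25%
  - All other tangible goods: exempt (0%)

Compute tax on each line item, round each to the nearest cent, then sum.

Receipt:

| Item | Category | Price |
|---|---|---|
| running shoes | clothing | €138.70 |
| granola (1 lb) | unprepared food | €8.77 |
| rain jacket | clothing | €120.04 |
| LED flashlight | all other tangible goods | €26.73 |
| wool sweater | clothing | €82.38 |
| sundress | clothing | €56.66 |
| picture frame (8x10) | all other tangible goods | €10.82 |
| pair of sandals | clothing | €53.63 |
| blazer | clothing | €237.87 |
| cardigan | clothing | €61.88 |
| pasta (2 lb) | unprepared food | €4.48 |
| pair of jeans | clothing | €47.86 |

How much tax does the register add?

€14.67

Running shoes €138.70: clothing → 0% + 1.25% transit = 1.25% → €1.73
Granola (1 lb) €8.77: unprepared food → 9.25% + 0% transit = 9.25% → €0.81
Rain jacket €120.04: clothing → 0% + 1.25% transit = 1.25% → €1.50
LED flashlight €26.73: all other tangible goods → 9.25% + 0% transit = 9.25% → €2.47
Wool sweater €82.38: clothing → 0% + 1.25% transit = 1.25% → €1.03
Sundress €56.66: clothing → 0% + 1.25% transit = 1.25% → €0.71
Picture frame (8x10) €10.82: all other tangible goods → 9.25% + 0% transit = 9.25% → €1.00
Pair of sandals €53.63: clothing → 0% + 1.25% transit = 1.25% → €0.67
Blazer €237.87: clothing → 0% + 1.25% transit = 1.25% → €2.97
Cardigan €61.88: clothing → 0% + 1.25% transit = 1.25% → €0.77
Pasta (2 lb) €4.48: unprepared food → 9.25% + 0% transit = 9.25% → €0.41
Pair of jeans €47.86: clothing → 0% + 1.25% transit = 1.25% → €0.60
Total tax = €1.73 + €0.81 + €1.50 + €2.47 + €1.03 + €0.71 + €1.00 + €0.67 + €2.97 + €0.77 + €0.41 + €0.60 = €14.67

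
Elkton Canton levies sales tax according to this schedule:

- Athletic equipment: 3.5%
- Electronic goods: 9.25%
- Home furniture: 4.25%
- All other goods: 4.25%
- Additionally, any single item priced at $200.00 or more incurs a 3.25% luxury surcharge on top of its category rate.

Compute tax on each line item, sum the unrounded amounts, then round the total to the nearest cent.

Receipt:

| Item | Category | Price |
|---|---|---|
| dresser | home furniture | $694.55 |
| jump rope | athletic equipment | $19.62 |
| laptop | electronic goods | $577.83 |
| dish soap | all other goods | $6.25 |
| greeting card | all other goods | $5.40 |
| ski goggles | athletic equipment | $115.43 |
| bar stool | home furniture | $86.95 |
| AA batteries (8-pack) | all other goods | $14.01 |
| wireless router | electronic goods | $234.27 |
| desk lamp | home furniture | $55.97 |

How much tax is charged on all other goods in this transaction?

Dish soap $6.25: all other goods → 4.25% → $0.265625
Greeting card $5.40: all other goods → 4.25% → $0.2295
AA batteries (8-pack) $14.01: all other goods → 4.25% → $0.595425
Tax on all other goods: unrounded sum = $1.09055 → $1.09

$1.09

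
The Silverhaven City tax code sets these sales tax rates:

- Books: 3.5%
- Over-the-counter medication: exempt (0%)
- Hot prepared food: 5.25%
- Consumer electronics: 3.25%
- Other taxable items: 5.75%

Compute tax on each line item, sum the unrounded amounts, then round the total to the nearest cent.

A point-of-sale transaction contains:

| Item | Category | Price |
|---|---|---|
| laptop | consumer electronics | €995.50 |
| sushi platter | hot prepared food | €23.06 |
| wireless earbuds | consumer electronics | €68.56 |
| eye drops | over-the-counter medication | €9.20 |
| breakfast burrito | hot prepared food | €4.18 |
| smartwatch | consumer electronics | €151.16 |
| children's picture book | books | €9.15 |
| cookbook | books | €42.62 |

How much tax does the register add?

Laptop €995.50: consumer electronics → 3.25% → €32.35375
Sushi platter €23.06: hot prepared food → 5.25% → €1.21065
Wireless earbuds €68.56: consumer electronics → 3.25% → €2.2282
Eye drops €9.20: over-the-counter medication → 0% → €0.00
Breakfast burrito €4.18: hot prepared food → 5.25% → €0.21945
Smartwatch €151.16: consumer electronics → 3.25% → €4.9127
Children's picture book €9.15: books → 3.5% → €0.32025
Cookbook €42.62: books → 3.5% → €1.4917
Unrounded tax sum = €42.7367 → €42.74

€42.74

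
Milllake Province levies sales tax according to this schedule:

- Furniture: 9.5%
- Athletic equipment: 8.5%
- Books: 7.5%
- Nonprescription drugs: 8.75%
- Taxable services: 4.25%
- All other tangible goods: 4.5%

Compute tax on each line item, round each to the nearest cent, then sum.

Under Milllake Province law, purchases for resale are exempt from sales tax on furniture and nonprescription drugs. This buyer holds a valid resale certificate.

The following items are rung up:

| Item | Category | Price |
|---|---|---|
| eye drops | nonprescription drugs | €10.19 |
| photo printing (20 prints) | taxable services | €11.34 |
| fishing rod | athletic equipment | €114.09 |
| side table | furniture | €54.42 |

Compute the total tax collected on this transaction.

Eye drops €10.19: nonprescription drugs, buyer-exempt → 0% → €0.00
Photo printing (20 prints) €11.34: taxable services → 4.25% → €0.48
Fishing rod €114.09: athletic equipment → 8.5% → €9.70
Side table €54.42: furniture, buyer-exempt → 0% → €0.00
Total tax = €0.48 + €9.70 = €10.18

€10.18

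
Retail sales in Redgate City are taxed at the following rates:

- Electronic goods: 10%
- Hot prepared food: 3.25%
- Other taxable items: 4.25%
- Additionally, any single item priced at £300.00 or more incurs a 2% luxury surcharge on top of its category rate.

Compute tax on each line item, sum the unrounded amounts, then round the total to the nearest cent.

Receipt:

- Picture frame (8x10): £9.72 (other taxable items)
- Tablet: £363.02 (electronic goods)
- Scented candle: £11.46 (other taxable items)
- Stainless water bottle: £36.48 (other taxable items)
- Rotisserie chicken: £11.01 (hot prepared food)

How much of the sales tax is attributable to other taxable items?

£2.45

Picture frame (8x10) £9.72: other taxable items → 4.25% → £0.4131
Scented candle £11.46: other taxable items → 4.25% → £0.48705
Stainless water bottle £36.48: other taxable items → 4.25% → £1.5504
Tax on other taxable items: unrounded sum = £2.45055 → £2.45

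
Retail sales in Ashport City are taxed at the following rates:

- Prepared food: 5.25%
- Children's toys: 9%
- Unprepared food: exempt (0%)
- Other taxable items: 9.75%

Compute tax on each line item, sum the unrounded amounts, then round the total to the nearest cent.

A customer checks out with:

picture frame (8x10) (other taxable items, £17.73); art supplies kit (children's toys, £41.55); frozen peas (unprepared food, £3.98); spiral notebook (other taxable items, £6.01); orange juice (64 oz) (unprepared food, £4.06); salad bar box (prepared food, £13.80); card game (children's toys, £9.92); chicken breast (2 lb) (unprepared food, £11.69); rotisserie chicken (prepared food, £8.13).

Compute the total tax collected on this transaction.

Picture frame (8x10) £17.73: other taxable items → 9.75% → £1.728675
Art supplies kit £41.55: children's toys → 9% → £3.7395
Frozen peas £3.98: unprepared food → 0% → £0.00
Spiral notebook £6.01: other taxable items → 9.75% → £0.585975
Orange juice (64 oz) £4.06: unprepared food → 0% → £0.00
Salad bar box £13.80: prepared food → 5.25% → £0.7245
Card game £9.92: children's toys → 9% → £0.8928
Chicken breast (2 lb) £11.69: unprepared food → 0% → £0.00
Rotisserie chicken £8.13: prepared food → 5.25% → £0.426825
Unrounded tax sum = £8.098275 → £8.10

£8.10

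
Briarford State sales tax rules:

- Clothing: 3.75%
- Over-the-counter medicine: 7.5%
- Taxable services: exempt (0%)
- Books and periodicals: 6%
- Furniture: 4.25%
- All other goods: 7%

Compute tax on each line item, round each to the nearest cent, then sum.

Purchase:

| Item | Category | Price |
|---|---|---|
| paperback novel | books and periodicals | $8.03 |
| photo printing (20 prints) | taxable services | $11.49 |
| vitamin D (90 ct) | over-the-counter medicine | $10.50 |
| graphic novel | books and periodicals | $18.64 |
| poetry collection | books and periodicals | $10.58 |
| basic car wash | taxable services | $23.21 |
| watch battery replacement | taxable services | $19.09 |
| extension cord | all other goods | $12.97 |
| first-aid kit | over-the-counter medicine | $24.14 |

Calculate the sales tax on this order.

Paperback novel $8.03: books and periodicals → 6% → $0.48
Photo printing (20 prints) $11.49: taxable services → 0% → $0.00
Vitamin D (90 ct) $10.50: over-the-counter medicine → 7.5% → $0.79
Graphic novel $18.64: books and periodicals → 6% → $1.12
Poetry collection $10.58: books and periodicals → 6% → $0.63
Basic car wash $23.21: taxable services → 0% → $0.00
Watch battery replacement $19.09: taxable services → 0% → $0.00
Extension cord $12.97: all other goods → 7% → $0.91
First-aid kit $24.14: over-the-counter medicine → 7.5% → $1.81
Total tax = $0.48 + $0.79 + $1.12 + $0.63 + $0.91 + $1.81 = $5.74

$5.74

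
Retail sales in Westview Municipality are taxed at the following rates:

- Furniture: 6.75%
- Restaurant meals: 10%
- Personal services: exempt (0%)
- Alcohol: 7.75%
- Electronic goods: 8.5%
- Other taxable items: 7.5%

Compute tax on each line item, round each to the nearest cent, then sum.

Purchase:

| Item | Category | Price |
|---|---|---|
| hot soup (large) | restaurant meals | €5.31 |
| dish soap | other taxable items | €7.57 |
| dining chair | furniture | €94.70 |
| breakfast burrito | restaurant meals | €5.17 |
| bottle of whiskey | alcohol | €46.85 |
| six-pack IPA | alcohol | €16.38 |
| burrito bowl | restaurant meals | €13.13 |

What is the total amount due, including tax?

Hot soup (large) €5.31: restaurant meals → 10% → €0.53
Dish soap €7.57: other taxable items → 7.5% → €0.57
Dining chair €94.70: furniture → 6.75% → €6.39
Breakfast burrito €5.17: restaurant meals → 10% → €0.52
Bottle of whiskey €46.85: alcohol → 7.75% → €3.63
Six-pack IPA €16.38: alcohol → 7.75% → €1.27
Burrito bowl €13.13: restaurant meals → 10% → €1.31
Subtotal = €189.11; tax = €14.22; total due = €203.33

€203.33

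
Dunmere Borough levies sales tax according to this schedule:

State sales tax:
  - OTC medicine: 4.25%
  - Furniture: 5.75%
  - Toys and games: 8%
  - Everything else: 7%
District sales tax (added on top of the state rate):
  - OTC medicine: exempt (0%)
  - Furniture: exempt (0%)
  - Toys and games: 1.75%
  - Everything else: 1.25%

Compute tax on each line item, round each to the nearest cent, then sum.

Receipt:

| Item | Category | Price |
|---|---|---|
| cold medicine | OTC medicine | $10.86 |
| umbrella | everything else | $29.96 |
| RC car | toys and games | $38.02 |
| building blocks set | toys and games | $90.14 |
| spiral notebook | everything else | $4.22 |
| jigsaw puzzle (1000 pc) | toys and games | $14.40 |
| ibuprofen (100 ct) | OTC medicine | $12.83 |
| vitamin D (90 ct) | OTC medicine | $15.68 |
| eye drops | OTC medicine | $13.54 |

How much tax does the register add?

Cold medicine $10.86: OTC medicine → 4.25% + 0% district = 4.25% → $0.46
Umbrella $29.96: everything else → 7% + 1.25% district = 8.25% → $2.47
RC car $38.02: toys and games → 8% + 1.75% district = 9.75% → $3.71
Building blocks set $90.14: toys and games → 8% + 1.75% district = 9.75% → $8.79
Spiral notebook $4.22: everything else → 7% + 1.25% district = 8.25% → $0.35
Jigsaw puzzle (1000 pc) $14.40: toys and games → 8% + 1.75% district = 9.75% → $1.40
Ibuprofen (100 ct) $12.83: OTC medicine → 4.25% + 0% district = 4.25% → $0.55
Vitamin D (90 ct) $15.68: OTC medicine → 4.25% + 0% district = 4.25% → $0.67
Eye drops $13.54: OTC medicine → 4.25% + 0% district = 4.25% → $0.58
Total tax = $0.46 + $2.47 + $3.71 + $8.79 + $0.35 + $1.40 + $0.55 + $0.67 + $0.58 = $18.98

$18.98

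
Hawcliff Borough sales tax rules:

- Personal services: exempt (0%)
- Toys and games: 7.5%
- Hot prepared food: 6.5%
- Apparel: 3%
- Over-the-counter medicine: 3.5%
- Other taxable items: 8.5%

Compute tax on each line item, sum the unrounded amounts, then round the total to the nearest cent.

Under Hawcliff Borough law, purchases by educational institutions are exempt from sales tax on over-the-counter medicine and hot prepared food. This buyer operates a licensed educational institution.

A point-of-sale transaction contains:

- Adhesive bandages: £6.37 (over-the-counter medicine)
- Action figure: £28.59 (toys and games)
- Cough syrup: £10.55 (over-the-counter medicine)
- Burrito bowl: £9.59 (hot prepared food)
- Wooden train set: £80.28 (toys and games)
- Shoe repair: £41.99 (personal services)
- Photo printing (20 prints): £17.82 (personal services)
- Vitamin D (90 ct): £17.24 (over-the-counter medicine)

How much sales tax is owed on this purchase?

£8.17

Adhesive bandages £6.37: over-the-counter medicine, buyer-exempt → 0% → £0.00
Action figure £28.59: toys and games → 7.5% → £2.14425
Cough syrup £10.55: over-the-counter medicine, buyer-exempt → 0% → £0.00
Burrito bowl £9.59: hot prepared food, buyer-exempt → 0% → £0.00
Wooden train set £80.28: toys and games → 7.5% → £6.021
Shoe repair £41.99: personal services → 0% → £0.00
Photo printing (20 prints) £17.82: personal services → 0% → £0.00
Vitamin D (90 ct) £17.24: over-the-counter medicine, buyer-exempt → 0% → £0.00
Unrounded tax sum = £8.16525 → £8.17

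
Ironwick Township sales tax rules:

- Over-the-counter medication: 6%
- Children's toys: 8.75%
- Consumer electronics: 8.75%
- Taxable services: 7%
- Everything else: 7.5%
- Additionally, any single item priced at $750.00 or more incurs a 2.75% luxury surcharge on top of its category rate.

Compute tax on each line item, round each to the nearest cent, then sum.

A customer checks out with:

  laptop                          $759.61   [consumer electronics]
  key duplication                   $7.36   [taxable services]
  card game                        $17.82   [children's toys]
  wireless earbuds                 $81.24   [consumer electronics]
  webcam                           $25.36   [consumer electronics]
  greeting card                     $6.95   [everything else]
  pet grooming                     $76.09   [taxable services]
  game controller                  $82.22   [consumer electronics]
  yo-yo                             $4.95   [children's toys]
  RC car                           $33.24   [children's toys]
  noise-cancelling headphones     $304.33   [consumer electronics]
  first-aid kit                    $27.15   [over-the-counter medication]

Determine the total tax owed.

$143.41

Laptop $759.61: consumer electronics → 8.75% + 2.75% surcharge = 11.5% → $87.36
Key duplication $7.36: taxable services → 7% → $0.52
Card game $17.82: children's toys → 8.75% → $1.56
Wireless earbuds $81.24: consumer electronics → 8.75% → $7.11
Webcam $25.36: consumer electronics → 8.75% → $2.22
Greeting card $6.95: everything else → 7.5% → $0.52
Pet grooming $76.09: taxable services → 7% → $5.33
Game controller $82.22: consumer electronics → 8.75% → $7.19
Yo-yo $4.95: children's toys → 8.75% → $0.43
RC car $33.24: children's toys → 8.75% → $2.91
Noise-cancelling headphones $304.33: consumer electronics → 8.75% → $26.63
First-aid kit $27.15: over-the-counter medication → 6% → $1.63
Total tax = $87.36 + $0.52 + $1.56 + $7.11 + $2.22 + $0.52 + $5.33 + $7.19 + $0.43 + $2.91 + $26.63 + $1.63 = $143.41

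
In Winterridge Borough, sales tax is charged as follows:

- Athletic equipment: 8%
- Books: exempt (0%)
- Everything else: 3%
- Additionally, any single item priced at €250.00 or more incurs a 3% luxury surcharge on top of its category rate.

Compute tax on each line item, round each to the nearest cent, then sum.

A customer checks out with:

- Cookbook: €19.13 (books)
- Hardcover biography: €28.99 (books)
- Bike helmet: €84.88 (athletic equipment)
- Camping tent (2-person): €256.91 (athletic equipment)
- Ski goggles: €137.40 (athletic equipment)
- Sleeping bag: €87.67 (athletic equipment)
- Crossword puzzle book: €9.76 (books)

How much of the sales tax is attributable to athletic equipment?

Bike helmet €84.88: athletic equipment → 8% → €6.79
Camping tent (2-person) €256.91: athletic equipment → 8% + 3% surcharge = 11% → €28.26
Ski goggles €137.40: athletic equipment → 8% → €10.99
Sleeping bag €87.67: athletic equipment → 8% → €7.01
Tax on athletic equipment = €6.79 + €28.26 + €10.99 + €7.01 = €53.05

€53.05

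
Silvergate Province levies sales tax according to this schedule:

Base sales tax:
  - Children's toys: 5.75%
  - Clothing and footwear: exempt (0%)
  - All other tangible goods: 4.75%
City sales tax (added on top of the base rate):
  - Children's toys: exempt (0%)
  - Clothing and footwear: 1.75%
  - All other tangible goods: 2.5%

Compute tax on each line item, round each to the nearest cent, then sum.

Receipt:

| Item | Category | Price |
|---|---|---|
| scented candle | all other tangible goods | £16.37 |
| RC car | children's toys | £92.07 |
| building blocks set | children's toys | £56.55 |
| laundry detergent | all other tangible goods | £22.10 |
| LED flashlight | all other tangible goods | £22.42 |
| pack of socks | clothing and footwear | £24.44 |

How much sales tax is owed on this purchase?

Scented candle £16.37: all other tangible goods → 4.75% + 2.5% city = 7.25% → £1.19
RC car £92.07: children's toys → 5.75% + 0% city = 5.75% → £5.29
Building blocks set £56.55: children's toys → 5.75% + 0% city = 5.75% → £3.25
Laundry detergent £22.10: all other tangible goods → 4.75% + 2.5% city = 7.25% → £1.60
LED flashlight £22.42: all other tangible goods → 4.75% + 2.5% city = 7.25% → £1.63
Pack of socks £24.44: clothing and footwear → 0% + 1.75% city = 1.75% → £0.43
Total tax = £1.19 + £5.29 + £3.25 + £1.60 + £1.63 + £0.43 = £13.39

£13.39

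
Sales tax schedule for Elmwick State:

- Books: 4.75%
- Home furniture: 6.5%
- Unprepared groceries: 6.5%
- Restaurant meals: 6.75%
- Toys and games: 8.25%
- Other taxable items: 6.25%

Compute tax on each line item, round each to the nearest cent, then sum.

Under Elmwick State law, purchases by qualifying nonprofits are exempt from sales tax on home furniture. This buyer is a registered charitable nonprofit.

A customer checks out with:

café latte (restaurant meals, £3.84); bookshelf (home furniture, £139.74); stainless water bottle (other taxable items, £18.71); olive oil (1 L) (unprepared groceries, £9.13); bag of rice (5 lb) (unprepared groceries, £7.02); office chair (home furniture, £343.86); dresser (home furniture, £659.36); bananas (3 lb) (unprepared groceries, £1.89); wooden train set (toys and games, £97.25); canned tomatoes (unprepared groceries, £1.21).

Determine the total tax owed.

Café latte £3.84: restaurant meals → 6.75% → £0.26
Bookshelf £139.74: home furniture, buyer-exempt → 0% → £0.00
Stainless water bottle £18.71: other taxable items → 6.25% → £1.17
Olive oil (1 L) £9.13: unprepared groceries → 6.5% → £0.59
Bag of rice (5 lb) £7.02: unprepared groceries → 6.5% → £0.46
Office chair £343.86: home furniture, buyer-exempt → 0% → £0.00
Dresser £659.36: home furniture, buyer-exempt → 0% → £0.00
Bananas (3 lb) £1.89: unprepared groceries → 6.5% → £0.12
Wooden train set £97.25: toys and games → 8.25% → £8.02
Canned tomatoes £1.21: unprepared groceries → 6.5% → £0.08
Total tax = £0.26 + £1.17 + £0.59 + £0.46 + £0.12 + £8.02 + £0.08 = £10.70

£10.70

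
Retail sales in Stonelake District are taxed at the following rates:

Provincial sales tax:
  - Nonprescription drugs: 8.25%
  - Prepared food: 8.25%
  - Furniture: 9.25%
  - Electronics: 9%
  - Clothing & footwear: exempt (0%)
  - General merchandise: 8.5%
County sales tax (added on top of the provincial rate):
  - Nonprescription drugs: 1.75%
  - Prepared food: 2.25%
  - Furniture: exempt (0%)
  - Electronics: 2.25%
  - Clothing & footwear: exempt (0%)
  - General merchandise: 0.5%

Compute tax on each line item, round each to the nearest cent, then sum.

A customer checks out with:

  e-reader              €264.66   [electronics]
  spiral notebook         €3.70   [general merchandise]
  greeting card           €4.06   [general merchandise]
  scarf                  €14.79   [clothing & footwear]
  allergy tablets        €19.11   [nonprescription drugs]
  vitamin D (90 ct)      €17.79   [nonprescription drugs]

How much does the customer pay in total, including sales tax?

E-reader €264.66: electronics → 9% + 2.25% county = 11.25% → €29.77
Spiral notebook €3.70: general merchandise → 8.5% + 0.5% county = 9% → €0.33
Greeting card €4.06: general merchandise → 8.5% + 0.5% county = 9% → €0.37
Scarf €14.79: clothing & footwear → 0% + 0% county = 0% → €0.00
Allergy tablets €19.11: nonprescription drugs → 8.25% + 1.75% county = 10% → €1.91
Vitamin D (90 ct) €17.79: nonprescription drugs → 8.25% + 1.75% county = 10% → €1.78
Subtotal = €324.11; tax = €34.16; total due = €358.27

€358.27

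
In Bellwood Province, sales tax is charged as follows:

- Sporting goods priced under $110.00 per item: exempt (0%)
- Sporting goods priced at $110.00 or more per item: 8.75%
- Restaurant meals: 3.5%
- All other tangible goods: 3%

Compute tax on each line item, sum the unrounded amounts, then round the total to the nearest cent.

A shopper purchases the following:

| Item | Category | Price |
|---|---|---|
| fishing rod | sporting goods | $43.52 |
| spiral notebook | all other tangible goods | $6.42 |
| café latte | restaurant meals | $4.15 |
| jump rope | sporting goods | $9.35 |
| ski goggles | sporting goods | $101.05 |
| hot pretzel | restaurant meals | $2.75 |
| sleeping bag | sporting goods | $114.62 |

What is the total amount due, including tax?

Fishing rod $43.52: sporting goods, under $110.00 → 0% → $0.00
Spiral notebook $6.42: all other tangible goods → 3% → $0.1926
Café latte $4.15: restaurant meals → 3.5% → $0.14525
Jump rope $9.35: sporting goods, under $110.00 → 0% → $0.00
Ski goggles $101.05: sporting goods, under $110.00 → 0% → $0.00
Hot pretzel $2.75: restaurant meals → 3.5% → $0.09625
Sleeping bag $114.62: sporting goods, $110.00 or more → 8.75% → $10.02925
Subtotal = $281.86; unrounded tax = $10.46335 → $10.46; total due = $292.32

$292.32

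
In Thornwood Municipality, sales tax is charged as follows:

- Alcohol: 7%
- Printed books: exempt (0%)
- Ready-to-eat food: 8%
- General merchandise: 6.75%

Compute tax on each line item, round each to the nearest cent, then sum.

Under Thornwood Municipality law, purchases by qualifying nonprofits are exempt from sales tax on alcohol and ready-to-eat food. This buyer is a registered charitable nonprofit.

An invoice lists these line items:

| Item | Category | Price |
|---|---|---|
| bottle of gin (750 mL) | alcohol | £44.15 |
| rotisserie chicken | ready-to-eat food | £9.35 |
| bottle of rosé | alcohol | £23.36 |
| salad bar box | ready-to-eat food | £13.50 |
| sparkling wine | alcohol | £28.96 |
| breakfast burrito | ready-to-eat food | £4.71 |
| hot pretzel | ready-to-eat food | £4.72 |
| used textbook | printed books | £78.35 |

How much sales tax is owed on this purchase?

£0.00

Bottle of gin (750 mL) £44.15: alcohol, buyer-exempt → 0% → £0.00
Rotisserie chicken £9.35: ready-to-eat food, buyer-exempt → 0% → £0.00
Bottle of rosé £23.36: alcohol, buyer-exempt → 0% → £0.00
Salad bar box £13.50: ready-to-eat food, buyer-exempt → 0% → £0.00
Sparkling wine £28.96: alcohol, buyer-exempt → 0% → £0.00
Breakfast burrito £4.71: ready-to-eat food, buyer-exempt → 0% → £0.00
Hot pretzel £4.72: ready-to-eat food, buyer-exempt → 0% → £0.00
Used textbook £78.35: printed books → 0% → £0.00
Total tax = £0.00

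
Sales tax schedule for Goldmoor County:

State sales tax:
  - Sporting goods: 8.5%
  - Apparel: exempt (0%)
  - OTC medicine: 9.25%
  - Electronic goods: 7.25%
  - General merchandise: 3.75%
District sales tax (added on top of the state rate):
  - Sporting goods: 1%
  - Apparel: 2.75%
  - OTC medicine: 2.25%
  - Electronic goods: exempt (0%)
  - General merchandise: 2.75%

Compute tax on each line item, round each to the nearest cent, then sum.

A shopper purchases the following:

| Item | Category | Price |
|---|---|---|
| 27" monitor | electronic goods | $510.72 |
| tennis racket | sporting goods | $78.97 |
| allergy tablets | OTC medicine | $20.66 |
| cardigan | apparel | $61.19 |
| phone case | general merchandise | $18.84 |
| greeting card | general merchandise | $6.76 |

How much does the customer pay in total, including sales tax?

27" monitor $510.72: electronic goods → 7.25% + 0% district = 7.25% → $37.03
Tennis racket $78.97: sporting goods → 8.5% + 1% district = 9.5% → $7.50
Allergy tablets $20.66: OTC medicine → 9.25% + 2.25% district = 11.5% → $2.38
Cardigan $61.19: apparel → 0% + 2.75% district = 2.75% → $1.68
Phone case $18.84: general merchandise → 3.75% + 2.75% district = 6.5% → $1.22
Greeting card $6.76: general merchandise → 3.75% + 2.75% district = 6.5% → $0.44
Subtotal = $697.14; tax = $50.25; total due = $747.39

$747.39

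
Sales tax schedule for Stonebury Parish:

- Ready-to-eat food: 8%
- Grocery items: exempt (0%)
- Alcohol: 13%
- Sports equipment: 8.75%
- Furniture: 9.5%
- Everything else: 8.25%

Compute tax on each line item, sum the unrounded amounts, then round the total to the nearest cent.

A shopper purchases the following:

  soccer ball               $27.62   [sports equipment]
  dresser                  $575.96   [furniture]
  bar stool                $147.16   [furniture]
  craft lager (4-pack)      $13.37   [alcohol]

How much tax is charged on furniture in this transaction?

Dresser $575.96: furniture → 9.5% → $54.7162
Bar stool $147.16: furniture → 9.5% → $13.9802
Tax on furniture: unrounded sum = $68.6964 → $68.70

$68.70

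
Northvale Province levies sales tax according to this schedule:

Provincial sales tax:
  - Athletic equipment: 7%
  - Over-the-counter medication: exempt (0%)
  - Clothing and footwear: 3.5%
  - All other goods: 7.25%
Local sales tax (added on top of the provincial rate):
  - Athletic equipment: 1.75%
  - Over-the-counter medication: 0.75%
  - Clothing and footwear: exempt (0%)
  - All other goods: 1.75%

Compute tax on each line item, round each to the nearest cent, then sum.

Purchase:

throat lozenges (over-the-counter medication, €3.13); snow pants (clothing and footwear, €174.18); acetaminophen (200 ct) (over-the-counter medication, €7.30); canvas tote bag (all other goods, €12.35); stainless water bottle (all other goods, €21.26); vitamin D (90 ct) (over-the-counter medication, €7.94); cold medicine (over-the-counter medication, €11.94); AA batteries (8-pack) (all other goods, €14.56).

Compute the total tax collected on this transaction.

Throat lozenges €3.13: over-the-counter medication → 0% + 0.75% local = 0.75% → €0.02
Snow pants €174.18: clothing and footwear → 3.5% + 0% local = 3.5% → €6.10
Acetaminophen (200 ct) €7.30: over-the-counter medication → 0% + 0.75% local = 0.75% → €0.05
Canvas tote bag €12.35: all other goods → 7.25% + 1.75% local = 9% → €1.11
Stainless water bottle €21.26: all other goods → 7.25% + 1.75% local = 9% → €1.91
Vitamin D (90 ct) €7.94: over-the-counter medication → 0% + 0.75% local = 0.75% → €0.06
Cold medicine €11.94: over-the-counter medication → 0% + 0.75% local = 0.75% → €0.09
AA batteries (8-pack) €14.56: all other goods → 7.25% + 1.75% local = 9% → €1.31
Total tax = €0.02 + €6.10 + €0.05 + €1.11 + €1.91 + €0.06 + €0.09 + €1.31 = €10.65

€10.65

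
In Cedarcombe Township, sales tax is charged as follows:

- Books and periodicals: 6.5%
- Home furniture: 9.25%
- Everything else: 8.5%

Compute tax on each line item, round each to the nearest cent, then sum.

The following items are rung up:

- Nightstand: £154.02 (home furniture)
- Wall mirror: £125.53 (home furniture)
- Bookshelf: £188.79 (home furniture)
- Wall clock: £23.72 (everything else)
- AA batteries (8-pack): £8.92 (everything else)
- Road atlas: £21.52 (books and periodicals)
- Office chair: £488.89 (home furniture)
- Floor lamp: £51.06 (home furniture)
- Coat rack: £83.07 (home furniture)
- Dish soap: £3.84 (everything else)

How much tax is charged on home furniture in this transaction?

£100.94

Nightstand £154.02: home furniture → 9.25% → £14.25
Wall mirror £125.53: home furniture → 9.25% → £11.61
Bookshelf £188.79: home furniture → 9.25% → £17.46
Office chair £488.89: home furniture → 9.25% → £45.22
Floor lamp £51.06: home furniture → 9.25% → £4.72
Coat rack £83.07: home furniture → 9.25% → £7.68
Tax on home furniture = £14.25 + £11.61 + £17.46 + £45.22 + £4.72 + £7.68 = £100.94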